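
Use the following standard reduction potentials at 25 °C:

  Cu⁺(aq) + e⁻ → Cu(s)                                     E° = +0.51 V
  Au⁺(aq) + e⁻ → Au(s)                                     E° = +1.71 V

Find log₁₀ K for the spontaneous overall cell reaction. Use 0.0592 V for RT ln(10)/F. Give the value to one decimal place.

Cathode: Au⁺/Au; anode: Cu⁺/Cu. E°cell = +1.20 V, n = 1.
log K = nE°cell / 0.0592 = (1)(+1.20) / 0.0592 = 20.3.

20.3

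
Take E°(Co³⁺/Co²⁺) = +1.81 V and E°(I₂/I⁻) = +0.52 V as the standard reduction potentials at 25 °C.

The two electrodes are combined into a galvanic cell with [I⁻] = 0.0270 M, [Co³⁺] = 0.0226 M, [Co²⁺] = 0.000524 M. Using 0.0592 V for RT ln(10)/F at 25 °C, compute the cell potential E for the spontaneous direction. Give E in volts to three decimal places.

+1.294 V

Co³⁺/Co²⁺ is the cathode (higher E°), I₂/I⁻ the anode: E°cell = +1.81 − (+0.52) = +1.29 V, n = 2.
Overall: 2 Co³⁺(aq) + 2 I⁻(aq) → 2 Co²⁺(aq) + I₂(s)
Q = [Co²⁺]^2 / ([Co³⁺]^2·[I⁻]^2); log Q = -0.132.
E = E° − (0.0592/n) log Q = +1.29 − (0.0592/2)(-0.132) = +1.294 V.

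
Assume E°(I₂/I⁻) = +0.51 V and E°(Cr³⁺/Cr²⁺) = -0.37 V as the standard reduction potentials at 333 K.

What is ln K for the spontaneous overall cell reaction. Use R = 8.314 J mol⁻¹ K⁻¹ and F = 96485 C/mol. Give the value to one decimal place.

61.3

Cathode: I₂/I⁻; anode: Cr³⁺/Cr²⁺. E°cell = (+0.51) − (-0.37) = +0.88 V, with n = 2.
ΔG° = −nFE° = −RT ln K, so ln K = nFE°/(RT) = (2)(96485)(+0.88) / ((8.314)(333)) = 61.336.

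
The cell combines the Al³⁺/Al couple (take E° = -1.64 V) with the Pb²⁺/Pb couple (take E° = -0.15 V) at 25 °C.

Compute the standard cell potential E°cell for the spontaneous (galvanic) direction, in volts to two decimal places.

The Pb²⁺/Pb couple has the higher reduction potential, so it is the cathode; Al³⁺/Al is oxidised at the anode.
E°cell = E°(cathode) − E°(anode) = (-0.15) − (-1.64) = +1.49 V.

+1.49 V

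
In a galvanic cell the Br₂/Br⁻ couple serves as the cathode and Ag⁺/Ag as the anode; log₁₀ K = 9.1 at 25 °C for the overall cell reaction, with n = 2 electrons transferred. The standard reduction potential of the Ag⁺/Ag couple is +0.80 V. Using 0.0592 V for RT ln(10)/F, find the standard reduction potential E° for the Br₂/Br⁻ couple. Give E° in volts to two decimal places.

E°cell = (0.0592/n)·log K = (0.0592/2)(9.1) = +0.269 V.
Since Br₂/Br⁻ is the cathode and Ag⁺/Ag the anode, E°cell = E°(Br₂/Br⁻) − E°(Ag⁺/Ag).
So E°(Br₂/Br⁻) = E°cell + E°(Ag⁺/Ag) = +0.269 + (+0.80) = +1.07 V.

+1.07 V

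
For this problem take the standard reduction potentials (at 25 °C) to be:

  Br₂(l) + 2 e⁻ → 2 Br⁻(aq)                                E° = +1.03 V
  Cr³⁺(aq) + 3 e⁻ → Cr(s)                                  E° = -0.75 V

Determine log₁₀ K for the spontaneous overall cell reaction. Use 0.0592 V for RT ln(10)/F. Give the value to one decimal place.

Cathode: Br₂/Br⁻; anode: Cr³⁺/Cr. E°cell = +1.78 V, n = 6.
log K = nE°cell / 0.0592 = (6)(+1.78) / 0.0592 = 180.4.

180.4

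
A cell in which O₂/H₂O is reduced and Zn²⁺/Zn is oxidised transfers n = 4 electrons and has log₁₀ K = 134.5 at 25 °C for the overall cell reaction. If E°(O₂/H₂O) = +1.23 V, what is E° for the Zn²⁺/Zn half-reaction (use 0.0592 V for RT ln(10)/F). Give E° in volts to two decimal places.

-0.76 V

E°cell = (0.0592/n)·log K = (0.0592/4)(134.5) = +1.991 V.
Since O₂/H₂O is the cathode and Zn²⁺/Zn the anode, E°cell = E°(O₂/H₂O) − E°(Zn²⁺/Zn).
So E°(Zn²⁺/Zn) = E°(O₂/H₂O) − E°cell = (+1.23) − (+1.991) = -0.76 V.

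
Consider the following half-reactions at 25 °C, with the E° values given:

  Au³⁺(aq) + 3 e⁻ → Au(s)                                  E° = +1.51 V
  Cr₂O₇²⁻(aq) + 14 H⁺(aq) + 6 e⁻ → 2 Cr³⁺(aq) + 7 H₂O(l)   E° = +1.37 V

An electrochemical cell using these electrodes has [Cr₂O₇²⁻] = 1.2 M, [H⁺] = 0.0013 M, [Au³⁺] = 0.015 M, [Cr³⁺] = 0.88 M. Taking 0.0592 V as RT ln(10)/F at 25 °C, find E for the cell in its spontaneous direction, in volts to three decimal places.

+0.501 V

Au³⁺/Au is the cathode (higher E°), Cr₂O₇²⁻/Cr³⁺ the anode: E°cell = +1.51 − (+1.37) = +0.14 V, n = 6.
Overall: 2 Au³⁺(aq) + 2 Cr³⁺(aq) + 7 H₂O(l) → 2 Au(s) + Cr₂O₇²⁻(aq) + 14 H⁺(aq)
Q = [Cr₂O₇²⁻]·[H⁺]^14 / ([Au³⁺]^2·[Cr³⁺]^2); log Q = -36.567.
E = E° − (0.0592/n) log Q = +0.14 − (0.0592/6)(-36.567) = +0.501 V.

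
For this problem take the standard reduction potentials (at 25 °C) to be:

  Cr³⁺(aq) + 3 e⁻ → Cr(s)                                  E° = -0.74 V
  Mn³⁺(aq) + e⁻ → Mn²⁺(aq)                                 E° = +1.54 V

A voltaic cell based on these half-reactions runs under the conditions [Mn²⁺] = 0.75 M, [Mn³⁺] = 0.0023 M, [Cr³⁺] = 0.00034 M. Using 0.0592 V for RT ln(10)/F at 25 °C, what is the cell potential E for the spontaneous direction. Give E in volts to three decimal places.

+2.200 V

Mn³⁺/Mn²⁺ is the cathode (higher E°), Cr³⁺/Cr the anode: E°cell = +1.54 − (-0.74) = +2.28 V, n = 3.
Overall: 3 Mn³⁺(aq) + Cr(s) → 3 Mn²⁺(aq) + Cr³⁺(aq)
Q = [Mn²⁺]^3·[Cr³⁺] / ([Mn³⁺]^3); log Q = 4.071.
E = E° − (0.0592/n) log Q = +2.28 − (0.0592/3)(4.071) = +2.200 V.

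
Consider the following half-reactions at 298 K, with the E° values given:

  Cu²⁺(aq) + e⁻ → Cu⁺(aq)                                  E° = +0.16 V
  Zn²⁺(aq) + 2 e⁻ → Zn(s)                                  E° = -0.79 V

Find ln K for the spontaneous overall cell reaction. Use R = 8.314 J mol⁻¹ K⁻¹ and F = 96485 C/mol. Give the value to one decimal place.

Cathode: Cu²⁺/Cu⁺; anode: Zn²⁺/Zn. E°cell = (+0.16) − (-0.79) = +0.95 V, with n = 2.
ΔG° = −nFE° = −RT ln K, so ln K = nFE°/(RT) = (2)(96485)(+0.95) / ((8.314)(298)) = 73.992.

74.0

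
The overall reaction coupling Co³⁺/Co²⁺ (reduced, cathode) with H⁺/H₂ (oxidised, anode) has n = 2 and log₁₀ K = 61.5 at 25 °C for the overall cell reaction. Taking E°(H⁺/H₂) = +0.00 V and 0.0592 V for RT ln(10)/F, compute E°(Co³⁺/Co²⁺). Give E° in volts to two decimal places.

+1.82 V

E°cell = (0.0592/n)·log K = (0.0592/2)(61.5) = +1.820 V.
Since Co³⁺/Co²⁺ is the cathode and H⁺/H₂ the anode, E°cell = E°(Co³⁺/Co²⁺) − E°(H⁺/H₂).
So E°(Co³⁺/Co²⁺) = E°cell + E°(H⁺/H₂) = +1.820 + (+0.00) = +1.82 V.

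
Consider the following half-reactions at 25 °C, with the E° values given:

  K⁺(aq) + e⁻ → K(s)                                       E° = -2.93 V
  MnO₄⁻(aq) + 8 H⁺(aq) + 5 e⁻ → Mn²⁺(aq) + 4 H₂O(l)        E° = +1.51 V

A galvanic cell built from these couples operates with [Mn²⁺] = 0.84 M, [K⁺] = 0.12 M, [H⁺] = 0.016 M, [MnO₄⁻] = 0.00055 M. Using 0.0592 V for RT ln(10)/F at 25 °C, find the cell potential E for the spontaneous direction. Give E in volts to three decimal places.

MnO₄⁻/Mn²⁺ is the cathode (higher E°), K⁺/K the anode: E°cell = +1.51 − (-2.93) = +4.44 V, n = 5.
Overall: MnO₄⁻(aq) + 8 H⁺(aq) + 5 K(s) → Mn²⁺(aq) + 4 H₂O(l) + 5 K⁺(aq)
Q = [Mn²⁺]·[K⁺]^5 / ([MnO₄⁻]·[H⁺]^8); log Q = 12.947.
E = E° − (0.0592/n) log Q = +4.44 − (0.0592/5)(12.947) = +4.287 V.

+4.287 V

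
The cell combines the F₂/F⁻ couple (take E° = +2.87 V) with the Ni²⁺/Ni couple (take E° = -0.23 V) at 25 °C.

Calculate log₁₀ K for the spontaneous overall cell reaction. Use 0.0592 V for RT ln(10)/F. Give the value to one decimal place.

104.7

Cathode: F₂/F⁻; anode: Ni²⁺/Ni. E°cell = +3.10 V, n = 2.
log K = nE°cell / 0.0592 = (2)(+3.10) / 0.0592 = 104.7.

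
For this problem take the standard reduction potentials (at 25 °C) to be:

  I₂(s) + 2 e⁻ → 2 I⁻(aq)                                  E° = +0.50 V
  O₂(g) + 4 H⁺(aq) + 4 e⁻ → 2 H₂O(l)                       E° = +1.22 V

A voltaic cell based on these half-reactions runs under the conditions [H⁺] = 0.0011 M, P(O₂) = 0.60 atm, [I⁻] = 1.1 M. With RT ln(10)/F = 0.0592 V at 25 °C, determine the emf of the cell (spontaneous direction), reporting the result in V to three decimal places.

O₂/H₂O is the cathode (higher E°), I₂/I⁻ the anode: E°cell = +1.22 − (+0.50) = +0.72 V, n = 4.
Overall: O₂(g) + 4 H⁺(aq) + 4 I⁻(aq) → 2 H₂O(l) + 2 I₂(s)
Q = 1 / (P(O₂)·[H⁺]^4·[I⁻]^4); log Q = 11.891.
E = E° − (0.0592/n) log Q = +0.72 − (0.0592/4)(11.891) = +0.544 V.

+0.544 V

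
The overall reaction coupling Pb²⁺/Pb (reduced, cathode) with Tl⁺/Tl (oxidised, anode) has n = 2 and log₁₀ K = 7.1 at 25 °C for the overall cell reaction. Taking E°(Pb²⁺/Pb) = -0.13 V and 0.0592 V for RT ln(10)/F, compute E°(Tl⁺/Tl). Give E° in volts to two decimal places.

-0.34 V

E°cell = (0.0592/n)·log K = (0.0592/2)(7.1) = +0.210 V.
Since Pb²⁺/Pb is the cathode and Tl⁺/Tl the anode, E°cell = E°(Pb²⁺/Pb) − E°(Tl⁺/Tl).
So E°(Tl⁺/Tl) = E°(Pb²⁺/Pb) − E°cell = (-0.13) − (+0.210) = -0.34 V.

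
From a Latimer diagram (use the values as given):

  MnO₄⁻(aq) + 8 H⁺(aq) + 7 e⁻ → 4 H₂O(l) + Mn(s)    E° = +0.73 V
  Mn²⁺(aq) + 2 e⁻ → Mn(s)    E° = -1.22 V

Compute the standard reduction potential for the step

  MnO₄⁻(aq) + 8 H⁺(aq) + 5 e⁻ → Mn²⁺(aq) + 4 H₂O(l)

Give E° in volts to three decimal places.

+1.510 V

Sequential free energies add, so n₃E°₃ = n₁E°₁ + n₂E°₂.
With n₃ = 7, and the known step contributing 2×(-1.22) V, the unknown satisfies 5·E° = 7×(+0.73) − 2×(-1.22) = +7.550.
E° = +7.550 / 5 = +1.510 V.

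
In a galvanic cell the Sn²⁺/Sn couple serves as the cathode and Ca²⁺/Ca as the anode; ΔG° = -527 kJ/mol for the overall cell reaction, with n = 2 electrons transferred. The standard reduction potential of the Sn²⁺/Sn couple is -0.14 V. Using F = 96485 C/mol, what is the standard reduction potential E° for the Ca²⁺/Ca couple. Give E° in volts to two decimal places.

-2.87 V

E°cell = −ΔG°/(nF) = −(-527×10³)/((2)(96485)) = +2.731 V.
Since Sn²⁺/Sn is the cathode and Ca²⁺/Ca the anode, E°cell = E°(Sn²⁺/Sn) − E°(Ca²⁺/Ca).
So E°(Ca²⁺/Ca) = E°(Sn²⁺/Sn) − E°cell = (-0.14) − (+2.731) = -2.87 V.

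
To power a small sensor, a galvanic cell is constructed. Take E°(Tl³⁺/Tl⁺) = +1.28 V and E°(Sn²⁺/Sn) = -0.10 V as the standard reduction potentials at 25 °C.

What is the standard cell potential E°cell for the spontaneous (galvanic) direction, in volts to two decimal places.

The Tl³⁺/Tl⁺ couple has the higher reduction potential, so it is the cathode; Sn²⁺/Sn is oxidised at the anode.
E°cell = E°(cathode) − E°(anode) = (+1.28) − (-0.10) = +1.38 V.
Since E°cell > 0, the reaction is spontaneous under standard conditions.

+1.38 V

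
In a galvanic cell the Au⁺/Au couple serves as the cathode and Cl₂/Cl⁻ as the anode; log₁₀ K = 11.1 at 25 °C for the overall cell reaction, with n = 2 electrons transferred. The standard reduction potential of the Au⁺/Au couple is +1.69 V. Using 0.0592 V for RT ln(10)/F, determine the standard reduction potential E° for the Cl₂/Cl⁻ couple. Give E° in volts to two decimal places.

+1.36 V

E°cell = (0.0592/n)·log K = (0.0592/2)(11.1) = +0.329 V.
Since Au⁺/Au is the cathode and Cl₂/Cl⁻ the anode, E°cell = E°(Au⁺/Au) − E°(Cl₂/Cl⁻).
So E°(Cl₂/Cl⁻) = E°(Au⁺/Au) − E°cell = (+1.69) − (+0.329) = +1.36 V.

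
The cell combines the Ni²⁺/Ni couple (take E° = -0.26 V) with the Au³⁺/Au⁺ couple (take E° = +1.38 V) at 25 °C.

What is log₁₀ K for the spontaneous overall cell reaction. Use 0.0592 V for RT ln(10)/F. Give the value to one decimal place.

Cathode: Au³⁺/Au⁺; anode: Ni²⁺/Ni. E°cell = +1.64 V, n = 2.
log K = nE°cell / 0.0592 = (2)(+1.64) / 0.0592 = 55.4.

55.4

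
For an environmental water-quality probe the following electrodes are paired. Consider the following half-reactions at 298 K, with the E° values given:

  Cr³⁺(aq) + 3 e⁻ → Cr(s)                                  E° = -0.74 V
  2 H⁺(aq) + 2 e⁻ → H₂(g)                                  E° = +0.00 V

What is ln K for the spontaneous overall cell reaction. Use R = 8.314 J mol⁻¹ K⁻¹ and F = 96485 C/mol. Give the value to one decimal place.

172.9

Cathode: H⁺/H₂; anode: Cr³⁺/Cr. E°cell = (+0.00) − (-0.74) = +0.74 V, with n = 6.
ΔG° = −nFE° = −RT ln K, so ln K = nFE°/(RT) = (6)(96485)(+0.74) / ((8.314)(298)) = 172.909.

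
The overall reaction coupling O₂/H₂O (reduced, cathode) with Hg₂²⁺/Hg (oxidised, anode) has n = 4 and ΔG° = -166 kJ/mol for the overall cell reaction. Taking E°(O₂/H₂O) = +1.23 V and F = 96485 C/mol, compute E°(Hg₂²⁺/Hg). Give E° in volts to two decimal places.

E°cell = −ΔG°/(nF) = −(-166×10³)/((4)(96485)) = +0.430 V.
Since O₂/H₂O is the cathode and Hg₂²⁺/Hg the anode, E°cell = E°(O₂/H₂O) − E°(Hg₂²⁺/Hg).
So E°(Hg₂²⁺/Hg) = E°(O₂/H₂O) − E°cell = (+1.23) − (+0.430) = +0.80 V.

+0.80 V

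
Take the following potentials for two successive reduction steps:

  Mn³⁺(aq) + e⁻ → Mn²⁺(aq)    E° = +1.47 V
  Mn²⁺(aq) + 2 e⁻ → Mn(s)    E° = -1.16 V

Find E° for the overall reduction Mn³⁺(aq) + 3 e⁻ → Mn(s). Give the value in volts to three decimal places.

Standard free energies of sequential steps add: ΔG°₃ = ΔG°₁ + ΔG°₂, so n₃E°₃ = n₁E°₁ + n₂E°₂.
E°₃ = (1×+1.47 + 2×-1.16) / 3 = (-0.850) / 3 = -0.283 V.
Simply averaging or adding the two E° values would be wrong; the electron-weighted sum is required.

-0.283 V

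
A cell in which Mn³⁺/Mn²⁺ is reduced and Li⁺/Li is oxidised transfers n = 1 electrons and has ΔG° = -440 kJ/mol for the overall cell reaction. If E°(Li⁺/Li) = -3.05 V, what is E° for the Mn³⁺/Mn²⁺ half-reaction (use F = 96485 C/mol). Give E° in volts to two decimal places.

E°cell = −ΔG°/(nF) = −(-440×10³)/((1)(96485)) = +4.560 V.
Since Mn³⁺/Mn²⁺ is the cathode and Li⁺/Li the anode, E°cell = E°(Mn³⁺/Mn²⁺) − E°(Li⁺/Li).
So E°(Mn³⁺/Mn²⁺) = E°cell + E°(Li⁺/Li) = +4.560 + (-3.05) = +1.51 V.

+1.51 V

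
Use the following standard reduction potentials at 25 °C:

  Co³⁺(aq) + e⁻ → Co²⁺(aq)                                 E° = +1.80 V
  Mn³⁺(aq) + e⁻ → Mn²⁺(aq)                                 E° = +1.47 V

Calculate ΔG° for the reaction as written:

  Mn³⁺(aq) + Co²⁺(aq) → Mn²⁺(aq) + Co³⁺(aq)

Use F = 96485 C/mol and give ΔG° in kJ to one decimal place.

As written, Mn³⁺/Mn²⁺ is reduced (cathode) and Co³⁺/Co²⁺ is oxidised (anode), so E°cell = (+1.47) − (+1.80) = -0.33 V.
Balancing electrons gives n = 1.
ΔG° = −nFE° = −(1)(96485)(-0.33) = 31,840 J = +31.8 kJ.

+31.8 kJ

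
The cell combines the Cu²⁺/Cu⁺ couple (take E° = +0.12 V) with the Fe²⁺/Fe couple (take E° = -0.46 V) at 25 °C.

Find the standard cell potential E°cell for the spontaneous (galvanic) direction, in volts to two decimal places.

+0.58 V

The Cu²⁺/Cu⁺ couple has the higher reduction potential, so it is the cathode; Fe²⁺/Fe is oxidised at the anode.
E°cell = E°(cathode) − E°(anode) = (+0.12) − (-0.46) = +0.58 V.
Since E°cell > 0, the reaction is spontaneous under standard conditions.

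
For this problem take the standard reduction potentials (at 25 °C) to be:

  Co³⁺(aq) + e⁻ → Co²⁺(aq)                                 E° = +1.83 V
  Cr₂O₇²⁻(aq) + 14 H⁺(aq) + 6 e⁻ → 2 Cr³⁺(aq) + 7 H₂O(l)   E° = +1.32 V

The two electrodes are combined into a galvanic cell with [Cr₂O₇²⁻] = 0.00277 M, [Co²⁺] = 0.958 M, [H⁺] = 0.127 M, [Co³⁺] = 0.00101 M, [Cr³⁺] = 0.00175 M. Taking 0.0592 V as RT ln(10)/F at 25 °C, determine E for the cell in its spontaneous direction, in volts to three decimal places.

+0.428 V

Co³⁺/Co²⁺ is the cathode (higher E°), Cr₂O₇²⁻/Cr³⁺ the anode: E°cell = +1.83 − (+1.32) = +0.51 V, n = 6.
Overall: 6 Co³⁺(aq) + 2 Cr³⁺(aq) + 7 H₂O(l) → 6 Co²⁺(aq) + Cr₂O₇²⁻(aq) + 14 H⁺(aq)
Q = [Co²⁺]^6·[Cr₂O₇²⁻]·[H⁺]^14 / ([Co³⁺]^6·[Cr³⁺]^2); log Q = 8.272.
E = E° − (0.0592/n) log Q = +0.51 − (0.0592/6)(8.272) = +0.428 V.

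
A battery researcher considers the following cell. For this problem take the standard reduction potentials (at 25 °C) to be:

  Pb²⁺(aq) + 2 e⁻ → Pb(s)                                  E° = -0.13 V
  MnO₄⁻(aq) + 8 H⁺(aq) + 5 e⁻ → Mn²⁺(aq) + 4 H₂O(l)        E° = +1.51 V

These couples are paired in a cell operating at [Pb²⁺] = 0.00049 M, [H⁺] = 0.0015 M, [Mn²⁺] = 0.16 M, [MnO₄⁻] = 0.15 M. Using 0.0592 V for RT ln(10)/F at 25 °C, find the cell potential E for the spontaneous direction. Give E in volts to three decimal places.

MnO₄⁻/Mn²⁺ is the cathode (higher E°), Pb²⁺/Pb the anode: E°cell = +1.51 − (-0.13) = +1.64 V, n = 10.
Overall: 2 MnO₄⁻(aq) + 16 H⁺(aq) + 5 Pb(s) → 2 Mn²⁺(aq) + 8 H₂O(l) + 5 Pb²⁺(aq)
Q = [Mn²⁺]^2·[Pb²⁺]^5 / ([MnO₄⁻]^2·[H⁺]^16); log Q = 28.690.
E = E° − (0.0592/n) log Q = +1.64 − (0.0592/10)(28.690) = +1.470 V.

+1.470 V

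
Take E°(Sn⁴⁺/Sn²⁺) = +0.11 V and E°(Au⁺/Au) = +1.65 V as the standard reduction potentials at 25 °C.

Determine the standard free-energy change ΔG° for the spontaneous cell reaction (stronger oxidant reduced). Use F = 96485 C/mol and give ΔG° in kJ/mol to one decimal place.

Au⁺/Au (E° = +1.65 V) is the cathode; Sn⁴⁺/Sn²⁺ (E° = +0.11 V) is the anode, so E°cell = +1.54 V.
Balancing electrons gives n = 2 (lcm of 1 and 2).
ΔG° = −nFE° = −(2)(96485)(+1.54) = -297,174 J = -297.2 kJ/mol.

-297.2 kJ/mol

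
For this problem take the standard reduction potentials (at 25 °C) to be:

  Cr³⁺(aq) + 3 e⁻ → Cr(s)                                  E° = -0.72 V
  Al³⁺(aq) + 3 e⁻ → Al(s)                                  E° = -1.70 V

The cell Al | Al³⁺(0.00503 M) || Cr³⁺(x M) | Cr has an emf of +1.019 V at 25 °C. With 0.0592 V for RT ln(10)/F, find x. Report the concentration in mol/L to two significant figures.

Cr³⁺/Cr is the cathode, Al³⁺/Al the anode: E°cell = +0.98 V, n = 3.
Overall reaction: Cr³⁺(aq) + Al(s) → Cr(s) + Al³⁺(aq); Q = [Al³⁺]^1/[Cr³⁺]^1.
From E = E° − (0.0592/n) log Q: log Q = (E° − E)·n/0.0592 = (+0.98 − (+1.019))·3/0.0592 = -1.9764.
So 1·log[Cr³⁺] = 1·log(0.00503) − log Q = -2.2984 − (-1.9764) = -0.3220; [Cr³⁺] = 10^(-0.3220) ≈ 0.48 M.

0.48 M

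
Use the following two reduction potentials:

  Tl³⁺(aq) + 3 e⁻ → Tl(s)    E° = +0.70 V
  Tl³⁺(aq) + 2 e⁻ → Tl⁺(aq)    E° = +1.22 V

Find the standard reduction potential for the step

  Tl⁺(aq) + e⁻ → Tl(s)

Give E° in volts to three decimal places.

Sequential free energies add, so n₃E°₃ = n₁E°₁ + n₂E°₂.
With n₃ = 3, and the known step contributing 2×(+1.22) V, the unknown satisfies 1·E° = 3×(+0.70) − 2×(+1.22) = -0.340.
E° = -0.340 / 1 = -0.340 V.

-0.340 V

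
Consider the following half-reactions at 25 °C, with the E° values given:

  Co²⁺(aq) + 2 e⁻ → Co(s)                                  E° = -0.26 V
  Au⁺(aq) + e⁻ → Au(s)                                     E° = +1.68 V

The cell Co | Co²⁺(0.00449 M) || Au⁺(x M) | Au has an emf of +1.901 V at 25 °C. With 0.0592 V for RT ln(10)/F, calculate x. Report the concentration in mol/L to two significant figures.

Au⁺/Au is the cathode, Co²⁺/Co the anode: E°cell = +1.94 V, n = 2.
Overall reaction: 2 Au⁺(aq) + Co(s) → 2 Au(s) + Co²⁺(aq); Q = [Co²⁺]^1/[Au⁺]^2.
From E = E° − (0.0592/n) log Q: log Q = (E° − E)·n/0.0592 = (+1.94 − (+1.901))·2/0.0592 = 1.3176.
So 2·log[Au⁺] = 1·log(0.00449) − log Q = -2.3478 − (1.3176) = -3.6654; log[Au⁺] = -3.6654 / 2 = -1.8327; [Au⁺] = 10^(-1.8327) ≈ 0.015 M.

0.015 M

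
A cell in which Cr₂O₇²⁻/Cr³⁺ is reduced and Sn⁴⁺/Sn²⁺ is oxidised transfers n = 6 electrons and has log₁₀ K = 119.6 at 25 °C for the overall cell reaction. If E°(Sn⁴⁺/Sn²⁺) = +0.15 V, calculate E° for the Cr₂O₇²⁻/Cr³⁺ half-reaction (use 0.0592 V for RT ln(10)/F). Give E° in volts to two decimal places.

E°cell = (0.0592/n)·log K = (0.0592/6)(119.6) = +1.180 V.
Since Cr₂O₇²⁻/Cr³⁺ is the cathode and Sn⁴⁺/Sn²⁺ the anode, E°cell = E°(Cr₂O₇²⁻/Cr³⁺) − E°(Sn⁴⁺/Sn²⁺).
So E°(Cr₂O₇²⁻/Cr³⁺) = E°cell + E°(Sn⁴⁺/Sn²⁺) = +1.180 + (+0.15) = +1.33 V.

+1.33 V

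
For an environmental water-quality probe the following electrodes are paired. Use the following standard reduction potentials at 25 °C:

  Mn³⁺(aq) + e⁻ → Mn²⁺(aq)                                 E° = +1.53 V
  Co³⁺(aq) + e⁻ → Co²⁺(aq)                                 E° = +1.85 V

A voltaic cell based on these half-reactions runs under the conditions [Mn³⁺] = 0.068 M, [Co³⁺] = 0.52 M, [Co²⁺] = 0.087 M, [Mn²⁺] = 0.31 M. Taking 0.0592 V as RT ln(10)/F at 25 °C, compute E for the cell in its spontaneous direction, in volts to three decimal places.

Co³⁺/Co²⁺ is the cathode (higher E°), Mn³⁺/Mn²⁺ the anode: E°cell = +1.85 − (+1.53) = +0.32 V, n = 1.
Overall: Co³⁺(aq) + Mn²⁺(aq) → Co²⁺(aq) + Mn³⁺(aq)
Q = [Co²⁺]·[Mn³⁺] / ([Co³⁺]·[Mn²⁺]); log Q = -1.435.
E = E° − (0.0592/n) log Q = +0.32 − (0.0592/1)(-1.435) = +0.405 V.

+0.405 V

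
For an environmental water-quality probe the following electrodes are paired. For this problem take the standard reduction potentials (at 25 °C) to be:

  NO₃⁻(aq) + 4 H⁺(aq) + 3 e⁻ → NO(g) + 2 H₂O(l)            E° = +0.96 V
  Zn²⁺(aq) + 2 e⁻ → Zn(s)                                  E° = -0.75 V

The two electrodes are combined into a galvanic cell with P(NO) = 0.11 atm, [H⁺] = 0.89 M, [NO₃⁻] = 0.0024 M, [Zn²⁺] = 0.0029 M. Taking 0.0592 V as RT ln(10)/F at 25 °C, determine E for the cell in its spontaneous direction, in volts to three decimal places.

NO₃⁻/NO is the cathode (higher E°), Zn²⁺/Zn the anode: E°cell = +0.96 − (-0.75) = +1.71 V, n = 6.
Overall: 2 NO₃⁻(aq) + 8 H⁺(aq) + 3 Zn(s) → 2 NO(g) + 4 H₂O(l) + 3 Zn²⁺(aq)
Q = P(NO)^2·[Zn²⁺]^3 / ([NO₃⁻]^2·[H⁺]^8); log Q = -3.886.
E = E° − (0.0592/n) log Q = +1.71 − (0.0592/6)(-3.886) = +1.748 V.

+1.748 V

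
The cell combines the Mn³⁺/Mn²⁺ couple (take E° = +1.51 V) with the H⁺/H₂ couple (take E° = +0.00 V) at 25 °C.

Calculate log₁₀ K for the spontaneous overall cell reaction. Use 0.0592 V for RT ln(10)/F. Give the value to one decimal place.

Cathode: Mn³⁺/Mn²⁺; anode: H⁺/H₂. E°cell = +1.51 V, n = 2.
log K = nE°cell / 0.0592 = (2)(+1.51) / 0.0592 = 51.0.

51.0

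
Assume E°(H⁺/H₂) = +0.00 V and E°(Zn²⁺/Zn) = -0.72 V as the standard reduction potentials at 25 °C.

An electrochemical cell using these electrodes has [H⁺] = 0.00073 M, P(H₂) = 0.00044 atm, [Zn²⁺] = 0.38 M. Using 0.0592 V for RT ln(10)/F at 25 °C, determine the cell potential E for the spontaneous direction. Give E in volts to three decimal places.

H⁺/H₂ is the cathode (higher E°), Zn²⁺/Zn the anode: E°cell = +0.00 − (-0.72) = +0.72 V, n = 2.
Overall: 2 H⁺(aq) + Zn(s) → H₂(g) + Zn²⁺(aq)
Q = P(H₂)·[Zn²⁺] / ([H⁺]^2); log Q = 2.497.
E = E° − (0.0592/n) log Q = +0.72 − (0.0592/2)(2.497) = +0.646 V.

+0.646 V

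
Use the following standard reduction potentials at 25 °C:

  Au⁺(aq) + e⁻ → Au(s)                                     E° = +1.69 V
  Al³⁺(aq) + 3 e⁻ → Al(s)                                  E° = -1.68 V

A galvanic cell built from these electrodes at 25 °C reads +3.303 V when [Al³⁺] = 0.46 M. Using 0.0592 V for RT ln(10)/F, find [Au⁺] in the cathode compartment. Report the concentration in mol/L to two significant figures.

0.057 M

Au⁺/Au is the cathode, Al³⁺/Al the anode: E°cell = +3.37 V, n = 3.
Overall reaction: 3 Au⁺(aq) + Al(s) → 3 Au(s) + Al³⁺(aq); Q = [Al³⁺]^1/[Au⁺]^3.
From E = E° − (0.0592/n) log Q: log Q = (E° − E)·n/0.0592 = (+3.37 − (+3.303))·3/0.0592 = 3.3953.
So 3·log[Au⁺] = 1·log(0.46) − log Q = -0.3372 − (3.3953) = -3.7325; log[Au⁺] = -3.7325 / 3 = -1.2442; [Au⁺] = 10^(-1.2442) ≈ 0.057 M.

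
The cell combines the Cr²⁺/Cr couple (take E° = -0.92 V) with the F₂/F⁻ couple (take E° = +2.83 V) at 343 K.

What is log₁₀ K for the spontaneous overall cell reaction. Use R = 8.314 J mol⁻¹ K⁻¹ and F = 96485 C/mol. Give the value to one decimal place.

Cathode: F₂/F⁻; anode: Cr²⁺/Cr. E°cell = (+2.83) − (-0.92) = +3.75 V, with n = 2.
ΔG° = −nFE° = −RT ln K, so ln K = nFE°/(RT) = (2)(96485)(+3.75) / ((8.314)(343)) = 253.756.
log₁₀ K = 253.756 / ln 10 = 110.2.

110.2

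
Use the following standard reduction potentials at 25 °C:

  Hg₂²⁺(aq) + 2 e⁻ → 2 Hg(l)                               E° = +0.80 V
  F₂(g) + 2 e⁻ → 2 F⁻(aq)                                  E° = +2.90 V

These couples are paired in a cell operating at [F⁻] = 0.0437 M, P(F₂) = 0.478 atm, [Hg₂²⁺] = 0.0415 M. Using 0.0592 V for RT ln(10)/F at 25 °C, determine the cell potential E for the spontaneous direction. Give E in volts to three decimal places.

+2.212 V

F₂/F⁻ is the cathode (higher E°), Hg₂²⁺/Hg the anode: E°cell = +2.90 − (+0.80) = +2.10 V, n = 2.
Overall: F₂(g) + 2 Hg(l) → 2 F⁻(aq) + Hg₂²⁺(aq)
Q = [F⁻]^2·[Hg₂²⁺] / (P(F₂)); log Q = -3.780.
E = E° − (0.0592/n) log Q = +2.10 − (0.0592/2)(-3.780) = +2.212 V.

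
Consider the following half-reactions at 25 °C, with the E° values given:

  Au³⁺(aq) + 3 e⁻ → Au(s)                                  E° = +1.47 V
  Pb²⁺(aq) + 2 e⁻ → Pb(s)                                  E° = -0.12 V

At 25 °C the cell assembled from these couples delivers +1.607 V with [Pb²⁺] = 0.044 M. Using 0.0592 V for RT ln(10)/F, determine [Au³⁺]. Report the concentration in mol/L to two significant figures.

Au³⁺/Au is the cathode, Pb²⁺/Pb the anode: E°cell = +1.59 V, n = 6.
Overall reaction: 2 Au³⁺(aq) + 3 Pb(s) → 2 Au(s) + 3 Pb²⁺(aq); Q = [Pb²⁺]^3/[Au³⁺]^2.
From E = E° − (0.0592/n) log Q: log Q = (E° − E)·n/0.0592 = (+1.59 − (+1.607))·6/0.0592 = -1.7230.
So 2·log[Au³⁺] = 3·log(0.044) − log Q = -4.0696 − (-1.7230) = -2.3466; log[Au³⁺] = -2.3466 / 2 = -1.1733; [Au³⁺] = 10^(-1.1733) ≈ 0.067 M.

0.067 M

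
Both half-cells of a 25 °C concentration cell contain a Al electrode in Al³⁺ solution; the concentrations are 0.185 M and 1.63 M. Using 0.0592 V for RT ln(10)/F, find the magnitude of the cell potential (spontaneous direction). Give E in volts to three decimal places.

For a concentration cell E°cell = 0. The 1.63 M side is the cathode (reduction is favoured where [Al³⁺] is higher).
With n = 3, E = −(0.0592/3) log([Al³⁺]ₐₙ/[Al³⁺]꜀ₐₜ) = −(0.0592/3) log(0.185/1.63) = −(0.0592/3)(-0.945) = +0.019 V.

+0.019 V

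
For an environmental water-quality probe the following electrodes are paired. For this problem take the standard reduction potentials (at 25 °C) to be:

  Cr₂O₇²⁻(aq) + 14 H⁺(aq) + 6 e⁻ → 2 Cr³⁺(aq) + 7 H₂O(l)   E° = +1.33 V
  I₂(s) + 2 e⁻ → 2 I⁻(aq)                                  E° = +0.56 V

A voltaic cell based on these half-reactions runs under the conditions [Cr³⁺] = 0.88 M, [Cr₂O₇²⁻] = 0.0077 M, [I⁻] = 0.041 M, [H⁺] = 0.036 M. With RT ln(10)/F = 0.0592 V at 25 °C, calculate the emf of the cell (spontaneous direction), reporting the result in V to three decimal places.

+0.469 V

Cr₂O₇²⁻/Cr³⁺ is the cathode (higher E°), I₂/I⁻ the anode: E°cell = +1.33 − (+0.56) = +0.77 V, n = 6.
Overall: Cr₂O₇²⁻(aq) + 14 H⁺(aq) + 6 I⁻(aq) → 2 Cr³⁺(aq) + 7 H₂O(l) + 3 I₂(s)
Q = [Cr³⁺]^2 / ([Cr₂O₇²⁻]·[H⁺]^14·[I⁻]^6); log Q = 30.538.
E = E° − (0.0592/n) log Q = +0.77 − (0.0592/6)(30.538) = +0.469 V.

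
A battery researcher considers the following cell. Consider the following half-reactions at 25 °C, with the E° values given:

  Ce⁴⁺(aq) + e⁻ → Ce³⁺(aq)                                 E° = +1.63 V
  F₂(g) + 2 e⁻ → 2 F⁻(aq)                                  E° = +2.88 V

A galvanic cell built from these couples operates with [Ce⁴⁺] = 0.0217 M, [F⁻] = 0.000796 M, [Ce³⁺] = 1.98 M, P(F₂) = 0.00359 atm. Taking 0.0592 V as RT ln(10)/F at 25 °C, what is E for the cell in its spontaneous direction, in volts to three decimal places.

F₂/F⁻ is the cathode (higher E°), Ce⁴⁺/Ce³⁺ the anode: E°cell = +2.88 − (+1.63) = +1.25 V, n = 2.
Overall: F₂(g) + 2 Ce³⁺(aq) → 2 F⁻(aq) + 2 Ce⁴⁺(aq)
Q = [F⁻]^2·[Ce⁴⁺]^2 / (P(F₂)·[Ce³⁺]^2); log Q = -7.674.
E = E° − (0.0592/n) log Q = +1.25 − (0.0592/2)(-7.674) = +1.477 V.

+1.477 V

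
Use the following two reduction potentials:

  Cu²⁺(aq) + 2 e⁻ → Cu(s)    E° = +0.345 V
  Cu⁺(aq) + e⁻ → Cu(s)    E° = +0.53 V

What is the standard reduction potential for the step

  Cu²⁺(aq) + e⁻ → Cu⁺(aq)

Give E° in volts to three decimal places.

Sequential free energies add, so n₃E°₃ = n₁E°₁ + n₂E°₂.
With n₃ = 2, and the known step contributing 1×(+0.53) V, the unknown satisfies 1·E° = 2×(+0.345) − 1×(+0.53) = +0.160.
E° = +0.160 / 1 = +0.160 V.

+0.160 V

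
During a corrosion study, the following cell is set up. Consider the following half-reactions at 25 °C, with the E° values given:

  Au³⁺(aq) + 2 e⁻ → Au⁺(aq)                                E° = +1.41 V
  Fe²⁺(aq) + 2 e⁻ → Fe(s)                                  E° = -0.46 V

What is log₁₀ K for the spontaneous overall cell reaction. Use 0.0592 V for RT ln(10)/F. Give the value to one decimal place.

Cathode: Au³⁺/Au⁺; anode: Fe²⁺/Fe. E°cell = +1.87 V, n = 2.
log K = nE°cell / 0.0592 = (2)(+1.87) / 0.0592 = 63.2.

63.2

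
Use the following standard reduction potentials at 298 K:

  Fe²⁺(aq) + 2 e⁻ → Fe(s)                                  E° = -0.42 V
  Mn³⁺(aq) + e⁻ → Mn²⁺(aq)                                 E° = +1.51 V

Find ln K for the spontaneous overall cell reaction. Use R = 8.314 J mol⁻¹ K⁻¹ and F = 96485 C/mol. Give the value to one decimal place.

Cathode: Mn³⁺/Mn²⁺; anode: Fe²⁺/Fe. E°cell = (+1.51) − (-0.42) = +1.93 V, with n = 2.
ΔG° = −nFE° = −RT ln K, so ln K = nFE°/(RT) = (2)(96485)(+1.93) / ((8.314)(298)) = 150.321.

150.3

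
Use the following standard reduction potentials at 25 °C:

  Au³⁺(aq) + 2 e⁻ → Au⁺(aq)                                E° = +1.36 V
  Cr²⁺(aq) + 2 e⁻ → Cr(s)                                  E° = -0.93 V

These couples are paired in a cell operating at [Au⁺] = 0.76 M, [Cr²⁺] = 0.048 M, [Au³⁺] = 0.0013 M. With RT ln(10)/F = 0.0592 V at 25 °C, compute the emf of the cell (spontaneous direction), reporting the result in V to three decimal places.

+2.247 V

Au³⁺/Au⁺ is the cathode (higher E°), Cr²⁺/Cr the anode: E°cell = +1.36 − (-0.93) = +2.29 V, n = 2.
Overall: Au³⁺(aq) + Cr(s) → Au⁺(aq) + Cr²⁺(aq)
Q = [Au⁺]·[Cr²⁺] / ([Au³⁺]); log Q = 1.448.
E = E° − (0.0592/n) log Q = +2.29 − (0.0592/2)(1.448) = +2.247 V.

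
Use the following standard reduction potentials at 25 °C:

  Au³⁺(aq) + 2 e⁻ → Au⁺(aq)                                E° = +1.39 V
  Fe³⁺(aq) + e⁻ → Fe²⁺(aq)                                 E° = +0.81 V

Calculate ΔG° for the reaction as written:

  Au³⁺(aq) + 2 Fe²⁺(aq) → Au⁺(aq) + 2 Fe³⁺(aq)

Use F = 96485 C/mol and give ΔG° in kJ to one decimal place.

-111.9 kJ

As written, Au³⁺/Au⁺ is reduced (cathode) and Fe³⁺/Fe²⁺ is oxidised (anode), so E°cell = (+1.39) − (+0.81) = +0.58 V.
Balancing electrons gives n = 2.
ΔG° = −nFE° = −(2)(96485)(+0.58) = -111,923 J = -111.9 kJ.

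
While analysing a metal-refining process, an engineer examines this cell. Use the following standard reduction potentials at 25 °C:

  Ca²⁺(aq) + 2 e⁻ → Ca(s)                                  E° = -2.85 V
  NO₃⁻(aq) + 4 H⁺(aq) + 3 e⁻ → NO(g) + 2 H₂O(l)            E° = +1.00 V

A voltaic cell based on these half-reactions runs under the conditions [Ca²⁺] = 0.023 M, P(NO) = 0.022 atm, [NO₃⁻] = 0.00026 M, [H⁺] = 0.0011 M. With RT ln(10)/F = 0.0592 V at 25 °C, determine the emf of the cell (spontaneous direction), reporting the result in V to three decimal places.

NO₃⁻/NO is the cathode (higher E°), Ca²⁺/Ca the anode: E°cell = +1.00 − (-2.85) = +3.85 V, n = 6.
Overall: 2 NO₃⁻(aq) + 8 H⁺(aq) + 3 Ca(s) → 2 NO(g) + 4 H₂O(l) + 3 Ca²⁺(aq)
Q = P(NO)^2·[Ca²⁺]^3 / ([NO₃⁻]^2·[H⁺]^8); log Q = 22.609.
E = E° − (0.0592/n) log Q = +3.85 − (0.0592/6)(22.609) = +3.627 V.

+3.627 V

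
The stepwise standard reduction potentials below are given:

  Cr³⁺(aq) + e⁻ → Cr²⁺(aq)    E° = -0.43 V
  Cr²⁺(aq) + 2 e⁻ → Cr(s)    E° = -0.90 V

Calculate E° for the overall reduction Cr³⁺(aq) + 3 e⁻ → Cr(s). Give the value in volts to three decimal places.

Adding the free-energy changes (−nFE°) of the two steps gives −n₃FE°₃ = −n₁FE°₁ − n₂FE°₂.
E°₃ = (1×-0.43 + 2×-0.90) / 3 = (-2.230) / 3 = -0.743 V.

-0.743 V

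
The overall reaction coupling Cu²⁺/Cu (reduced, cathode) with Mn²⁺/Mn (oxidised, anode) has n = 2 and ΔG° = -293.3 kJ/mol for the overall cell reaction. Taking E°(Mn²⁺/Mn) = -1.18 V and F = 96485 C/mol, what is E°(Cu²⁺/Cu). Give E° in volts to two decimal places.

+0.34 V

E°cell = −ΔG°/(nF) = −(-293.3×10³)/((2)(96485)) = +1.520 V.
Since Cu²⁺/Cu is the cathode and Mn²⁺/Mn the anode, E°cell = E°(Cu²⁺/Cu) − E°(Mn²⁺/Mn).
So E°(Cu²⁺/Cu) = E°cell + E°(Mn²⁺/Mn) = +1.520 + (-1.18) = +0.34 V.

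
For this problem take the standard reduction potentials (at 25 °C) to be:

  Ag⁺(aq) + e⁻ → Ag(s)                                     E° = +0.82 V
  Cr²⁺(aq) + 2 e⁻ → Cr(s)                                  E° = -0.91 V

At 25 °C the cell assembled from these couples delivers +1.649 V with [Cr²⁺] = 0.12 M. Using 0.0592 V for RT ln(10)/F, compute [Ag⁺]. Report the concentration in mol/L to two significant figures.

Ag⁺/Ag is the cathode, Cr²⁺/Cr the anode: E°cell = +1.73 V, n = 2.
Overall reaction: 2 Ag⁺(aq) + Cr(s) → 2 Ag(s) + Cr²⁺(aq); Q = [Cr²⁺]^1/[Ag⁺]^2.
From E = E° − (0.0592/n) log Q: log Q = (E° − E)·n/0.0592 = (+1.73 − (+1.649))·2/0.0592 = 2.7365.
So 2·log[Ag⁺] = 1·log(0.12) − log Q = -0.9208 − (2.7365) = -3.6573; log[Ag⁺] = -3.6573 / 2 = -1.8287; [Ag⁺] = 10^(-1.8287) ≈ 0.015 M.

0.015 M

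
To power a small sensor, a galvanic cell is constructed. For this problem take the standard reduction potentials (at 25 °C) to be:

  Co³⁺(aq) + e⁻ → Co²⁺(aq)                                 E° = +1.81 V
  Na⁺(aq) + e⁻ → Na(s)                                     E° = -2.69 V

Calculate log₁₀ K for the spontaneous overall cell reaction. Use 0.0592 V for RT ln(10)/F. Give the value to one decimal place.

76.0

Cathode: Co³⁺/Co²⁺; anode: Na⁺/Na. E°cell = +4.50 V, n = 1.
log K = nE°cell / 0.0592 = (1)(+4.50) / 0.0592 = 76.0.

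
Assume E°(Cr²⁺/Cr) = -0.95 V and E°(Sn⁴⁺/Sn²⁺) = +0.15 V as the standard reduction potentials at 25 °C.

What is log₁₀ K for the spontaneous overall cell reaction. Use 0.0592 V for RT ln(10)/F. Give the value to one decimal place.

37.2

Cathode: Sn⁴⁺/Sn²⁺; anode: Cr²⁺/Cr. E°cell = +1.10 V, n = 2.
log K = nE°cell / 0.0592 = (2)(+1.10) / 0.0592 = 37.2.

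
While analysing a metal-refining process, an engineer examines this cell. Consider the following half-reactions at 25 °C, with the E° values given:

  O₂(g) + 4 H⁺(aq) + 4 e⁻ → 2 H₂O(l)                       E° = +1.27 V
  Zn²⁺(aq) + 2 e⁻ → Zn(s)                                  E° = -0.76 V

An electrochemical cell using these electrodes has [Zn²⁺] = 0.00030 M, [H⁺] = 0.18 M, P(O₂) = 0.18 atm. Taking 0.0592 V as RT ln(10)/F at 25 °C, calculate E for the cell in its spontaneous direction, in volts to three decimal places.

O₂/H₂O is the cathode (higher E°), Zn²⁺/Zn the anode: E°cell = +1.27 − (-0.76) = +2.03 V, n = 4.
Overall: O₂(g) + 4 H⁺(aq) + 2 Zn(s) → 2 H₂O(l) + 2 Zn²⁺(aq)
Q = [Zn²⁺]^2 / (P(O₂)·[H⁺]^4); log Q = -3.322.
E = E° − (0.0592/n) log Q = +2.03 − (0.0592/4)(-3.322) = +2.079 V.

+2.079 V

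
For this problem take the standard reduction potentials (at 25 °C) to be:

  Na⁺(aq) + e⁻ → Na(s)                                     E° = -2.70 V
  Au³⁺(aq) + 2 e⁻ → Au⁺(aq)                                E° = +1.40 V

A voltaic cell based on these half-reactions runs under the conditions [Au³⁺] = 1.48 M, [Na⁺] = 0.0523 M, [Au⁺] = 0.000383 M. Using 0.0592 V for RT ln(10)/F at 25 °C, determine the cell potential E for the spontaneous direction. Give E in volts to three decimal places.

Au³⁺/Au⁺ is the cathode (higher E°), Na⁺/Na the anode: E°cell = +1.40 − (-2.70) = +4.10 V, n = 2.
Overall: Au³⁺(aq) + 2 Na(s) → Au⁺(aq) + 2 Na⁺(aq)
Q = [Au⁺]·[Na⁺]^2 / ([Au³⁺]); log Q = -6.150.
E = E° − (0.0592/n) log Q = +4.10 − (0.0592/2)(-6.150) = +4.282 V.

+4.282 V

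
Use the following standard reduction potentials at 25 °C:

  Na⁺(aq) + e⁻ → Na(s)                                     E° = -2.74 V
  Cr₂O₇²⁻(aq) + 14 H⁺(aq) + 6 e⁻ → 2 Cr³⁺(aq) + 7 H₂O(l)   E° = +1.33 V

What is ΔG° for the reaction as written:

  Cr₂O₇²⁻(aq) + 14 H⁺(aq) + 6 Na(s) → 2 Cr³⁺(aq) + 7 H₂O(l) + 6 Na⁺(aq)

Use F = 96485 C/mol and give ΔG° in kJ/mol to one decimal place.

-2356.2 kJ/mol

As written, Cr₂O₇²⁻/Cr³⁺ is reduced (cathode) and Na⁺/Na is oxidised (anode), so E°cell = (+1.33) − (-2.74) = +4.07 V.
Balancing electrons gives n = 6.
ΔG° = −nFE° = −(6)(96485)(+4.07) = -2,356,164 J = -2356.2 kJ/mol.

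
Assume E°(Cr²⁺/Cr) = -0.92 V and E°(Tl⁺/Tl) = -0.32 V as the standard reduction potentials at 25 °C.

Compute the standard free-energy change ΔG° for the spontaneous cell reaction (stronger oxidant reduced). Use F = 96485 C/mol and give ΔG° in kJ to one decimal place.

Tl⁺/Tl (E° = -0.32 V) is the cathode; Cr²⁺/Cr (E° = -0.92 V) is the anode, so E°cell = +0.60 V.
Balancing electrons gives n = 2 (lcm of 1 and 2).
ΔG° = −nFE° = −(2)(96485)(+0.60) = -115,782 J = -115.8 kJ.

-115.8 kJ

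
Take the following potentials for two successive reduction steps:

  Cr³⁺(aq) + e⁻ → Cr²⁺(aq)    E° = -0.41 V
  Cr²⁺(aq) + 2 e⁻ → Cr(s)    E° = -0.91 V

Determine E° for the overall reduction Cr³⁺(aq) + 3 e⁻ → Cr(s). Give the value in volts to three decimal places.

Adding the free-energy changes (−nFE°) of the two steps gives −n₃FE°₃ = −n₁FE°₁ − n₂FE°₂.
E°₃ = (1×-0.41 + 2×-0.91) / 3 = (-2.230) / 3 = -0.743 V.
E° values themselves are not directly additive — weighting by electron count is essential.

-0.743 V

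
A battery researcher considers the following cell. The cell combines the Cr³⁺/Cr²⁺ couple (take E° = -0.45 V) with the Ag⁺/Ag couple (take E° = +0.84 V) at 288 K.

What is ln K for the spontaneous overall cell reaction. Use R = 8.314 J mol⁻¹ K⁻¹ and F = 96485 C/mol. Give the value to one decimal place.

Cathode: Ag⁺/Ag; anode: Cr³⁺/Cr²⁺. E°cell = (+0.84) − (-0.45) = +1.29 V, with n = 1.
ΔG° = −nFE° = −RT ln K, so ln K = nFE°/(RT) = (1)(96485)(+1.29) / ((8.314)(288)) = 51.981.

52.0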